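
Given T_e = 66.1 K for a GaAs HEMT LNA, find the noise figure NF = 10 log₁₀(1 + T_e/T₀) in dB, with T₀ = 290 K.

0.892 dB

F = 1 + T_e/T₀ = 1 + 66.1/290 = 1.22793
NF = 10 log₁₀(1.22793) = 0.892 dB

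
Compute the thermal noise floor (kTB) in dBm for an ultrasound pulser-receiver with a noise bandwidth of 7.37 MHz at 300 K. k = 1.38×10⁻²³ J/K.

−105.2 dBm

P_n = kTB = 1.38×10⁻²³ × 300 × 7.37×10⁶ = 3.05×10⁻¹⁴ W
In dBm: 10 log₁₀(3.05×10⁻¹⁴ / 10⁻³) = −105.2 dBm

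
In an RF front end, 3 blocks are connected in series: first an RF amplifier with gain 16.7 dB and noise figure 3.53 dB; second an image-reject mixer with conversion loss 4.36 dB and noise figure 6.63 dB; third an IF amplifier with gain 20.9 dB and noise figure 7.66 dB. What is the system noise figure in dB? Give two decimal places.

Convert to linear (a loss of L dB is a gain of −L dB): F_i = 10^(NF_i/10), G_i = 10^(G_i,dB/10)
  Stage 1: F_1 = 10^(3.53/10) = 2.254, G_1 = 10^(16.7/10) = 46.77
  Stage 2: F_2 = 10^(6.63/10) = 4.603, G_2 = 10^(−4.36/10) = 0.3664
  Stage 3: F_3 = 10^(7.66/10) = 5.834, G_3 = 10^(20.9/10) = 123.0
Friis cascade:
  F = 2.254 + (4.603 − 1)/46.77 + (5.834 − 1)/17.14 = 2.613
NF = 10 log₁₀(2.613) = 4.17 dB

4.17 dB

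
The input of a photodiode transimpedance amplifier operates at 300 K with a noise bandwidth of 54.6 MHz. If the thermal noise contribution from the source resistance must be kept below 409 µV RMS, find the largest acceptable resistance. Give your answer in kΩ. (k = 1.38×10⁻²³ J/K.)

185 kΩ

Johnson–Nyquist: V_n = √(4kTRB) ⇒ R = V_n² / (4kTB)
4kTB = 4 × 1.38×10⁻²³ × 300 × 5.46×10⁷ = 9.04×10⁻¹³
R = (4.09×10⁻⁴)² / 9.04×10⁻¹³ = 1.85×10⁵ Ω = 185 kΩ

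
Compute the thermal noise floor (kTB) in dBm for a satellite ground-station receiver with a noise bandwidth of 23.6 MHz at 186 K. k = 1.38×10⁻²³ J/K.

−102.2 dBm

P_n = kTB = 1.38×10⁻²³ × 186 × 2.36×10⁷ = 6.06×10⁻¹⁴ W
In dBm: 10 log₁₀(6.06×10⁻¹⁴ / 10⁻³) = −102.2 dBm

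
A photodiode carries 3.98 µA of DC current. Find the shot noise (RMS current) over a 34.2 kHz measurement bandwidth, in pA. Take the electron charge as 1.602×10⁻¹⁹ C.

I_n = √(2qI·B)
2qI·B = 2 × 1.602×10⁻¹⁹ × 3.98×10⁻⁶ × 3.42×10⁴ = 4.36×10⁻²⁰ A²
I_n = √(4.36×10⁻²⁰) = 2.09×10⁻¹⁰ A = 209 pA

209 pA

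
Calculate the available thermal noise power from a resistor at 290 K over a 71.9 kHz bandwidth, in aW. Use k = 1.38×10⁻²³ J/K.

P_n = kTB = 1.38×10⁻²³ × 290 × 7.19×10⁴ = 2.88×10⁻¹⁶ W = 288 aW

288 aW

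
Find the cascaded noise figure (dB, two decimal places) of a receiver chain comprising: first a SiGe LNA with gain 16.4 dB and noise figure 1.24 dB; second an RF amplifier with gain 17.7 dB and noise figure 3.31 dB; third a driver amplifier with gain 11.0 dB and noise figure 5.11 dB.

Convert to linear (a loss of L dB is a gain of −L dB): F_i = 10^(NF_i/10), G_i = 10^(G_i,dB/10)
  Stage 1: F_1 = 10^(1.24/10) = 1.330, G_1 = 10^(16.4/10) = 43.65
  Stage 2: F_2 = 10^(3.31/10) = 2.143, G_2 = 10^(17.7/10) = 58.88
  Stage 3: F_3 = 10^(5.11/10) = 3.243, G_3 = 10^(11.0/10) = 12.59
Friis cascade:
  F = 1.330 + (2.143 − 1)/43.65 + (3.243 − 1)/2570 = 1.358
NF = 10 log₁₀(1.358) = 1.33 dB

1.33 dB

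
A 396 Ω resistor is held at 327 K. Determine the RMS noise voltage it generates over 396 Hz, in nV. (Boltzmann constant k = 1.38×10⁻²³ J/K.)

V_n = √(4kTRB)
4kTRB = 4 × 1.38×10⁻²³ × 327 × 3.96×10² × 3.96×10² = 2.83×10⁻¹⁵ V²
V_n = √(2.83×10⁻¹⁵) = 5.32×10⁻⁸ V = 53.2 nV

53.2 nV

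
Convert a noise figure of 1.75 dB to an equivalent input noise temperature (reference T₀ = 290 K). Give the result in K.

F = 10^(1.75/10) = 1.49624
T_e = (F − 1)·T₀ = (1.49624 − 1) × 290 = 144 K

144 K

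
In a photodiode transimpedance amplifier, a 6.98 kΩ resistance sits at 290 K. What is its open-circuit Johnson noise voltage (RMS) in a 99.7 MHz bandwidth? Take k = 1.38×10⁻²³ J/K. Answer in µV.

106 µV

V_n = √(4kTRB)
4kTRB = 4 × 1.38×10⁻²³ × 290 × 6.98×10³ × 9.97×10⁷ = 1.11×10⁻⁸ V²
V_n = √(1.11×10⁻⁸) = 1.06×10⁻⁴ V = 106 µV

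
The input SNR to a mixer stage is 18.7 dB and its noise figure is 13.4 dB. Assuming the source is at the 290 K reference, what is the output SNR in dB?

By definition F = SNR_in/SNR_out, so in dB: SNR_out = SNR_in − NF
SNR_out = 18.7 − 13.4 = 5.3 dB

5.3 dB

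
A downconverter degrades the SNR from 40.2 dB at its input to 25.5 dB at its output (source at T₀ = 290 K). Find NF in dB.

14.7 dB

NF (dB) = SNR_in(dB) − SNR_out(dB) when the source is at T₀
NF = 40.2 − 25.5 = 14.7 dB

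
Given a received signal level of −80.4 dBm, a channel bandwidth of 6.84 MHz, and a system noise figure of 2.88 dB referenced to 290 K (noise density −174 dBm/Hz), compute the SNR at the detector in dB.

Noise floor: N = −174 + 10 log₁₀(B) + NF
10 log₁₀(6.84×10⁶) = 68.35 dB
N = −174 + 68.35 + 2.88 = −102.77 dBm
SNR = P_sig − N = −80.4 − (−102.77) = 22.37 dB → 22.4 dB

22.4 dB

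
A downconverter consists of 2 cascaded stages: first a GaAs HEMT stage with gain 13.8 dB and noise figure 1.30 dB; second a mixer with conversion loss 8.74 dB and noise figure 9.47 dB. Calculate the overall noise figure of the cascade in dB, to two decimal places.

2.24 dB

Convert to linear (a loss of L dB is a gain of −L dB): F_i = 10^(NF_i/10), G_i = 10^(G_i,dB/10)
  Stage 1: F_1 = 10^(1.30/10) = 1.349, G_1 = 10^(13.8/10) = 23.99
  Stage 2: F_2 = 10^(9.47/10) = 8.851, G_2 = 10^(−8.74/10) = 0.1337
Friis cascade:
  F = 1.349 + (8.851 − 1)/23.99 = 1.676
NF = 10 log₁₀(1.676) = 2.24 dB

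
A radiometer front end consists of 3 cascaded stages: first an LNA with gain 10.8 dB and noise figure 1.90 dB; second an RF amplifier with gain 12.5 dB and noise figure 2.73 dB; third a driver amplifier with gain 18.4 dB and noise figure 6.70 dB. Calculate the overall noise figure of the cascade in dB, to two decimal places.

2.15 dB

Convert to linear (a loss of L dB is a gain of −L dB): F_i = 10^(NF_i/10), G_i = 10^(G_i,dB/10)
  Stage 1: F_1 = 10^(1.90/10) = 1.549, G_1 = 10^(10.8/10) = 12.02
  Stage 2: F_2 = 10^(2.73/10) = 1.875, G_2 = 10^(12.5/10) = 17.78
  Stage 3: F_3 = 10^(6.70/10) = 4.677, G_3 = 10^(18.4/10) = 69.18
Friis cascade:
  F = 1.549 + (1.875 − 1)/12.02 + (4.677 − 1)/213.8 = 1.639
NF = 10 log₁₀(1.639) = 2.15 dB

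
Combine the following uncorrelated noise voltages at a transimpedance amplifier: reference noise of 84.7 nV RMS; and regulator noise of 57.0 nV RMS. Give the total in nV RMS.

102 nV

Uncorrelated sources add in power (mean-square): V_tot = √(ΣV_i²)
V_tot = √[(8.47×10⁻⁸)² + (5.70×10⁻⁸)²] = 1.02×10⁻⁷ V = 102 nV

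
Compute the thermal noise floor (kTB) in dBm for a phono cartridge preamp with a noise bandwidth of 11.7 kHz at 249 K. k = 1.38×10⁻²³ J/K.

−134.0 dBm

P_n = kTB = 1.38×10⁻²³ × 249 × 1.17×10⁴ = 4.02×10⁻¹⁷ W
In dBm: 10 log₁₀(4.02×10⁻¹⁷ / 10⁻³) = −134.0 dBm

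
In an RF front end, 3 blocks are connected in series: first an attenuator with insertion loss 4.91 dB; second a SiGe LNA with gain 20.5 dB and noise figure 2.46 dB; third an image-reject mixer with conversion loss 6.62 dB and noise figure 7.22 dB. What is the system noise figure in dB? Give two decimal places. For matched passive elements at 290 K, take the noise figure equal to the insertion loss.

Convert to linear (a loss of L dB is a gain of −L dB): F_i = 10^(NF_i/10), G_i = 10^(G_i,dB/10)
  Stage 1: F_1 = 10^(4.91/10) = 3.097, G_1 = 10^(−4.91/10) = 0.3228
  Stage 2: F_2 = 10^(2.46/10) = 1.762, G_2 = 10^(20.5/10) = 112.2
  Stage 3: F_3 = 10^(7.22/10) = 5.272, G_3 = 10^(−6.62/10) = 0.2178
Friis cascade:
  F = 3.097 + (1.762 − 1)/0.3228 + (5.272 − 1)/36.22 = 5.576
NF = 10 log₁₀(5.576) = 7.46 dB

7.46 dB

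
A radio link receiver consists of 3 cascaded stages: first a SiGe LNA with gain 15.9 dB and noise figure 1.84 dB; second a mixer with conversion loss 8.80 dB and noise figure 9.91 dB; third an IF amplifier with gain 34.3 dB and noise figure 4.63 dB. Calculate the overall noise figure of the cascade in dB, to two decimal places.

3.27 dB

Convert to linear (a loss of L dB is a gain of −L dB): F_i = 10^(NF_i/10), G_i = 10^(G_i,dB/10)
  Stage 1: F_1 = 10^(1.84/10) = 1.528, G_1 = 10^(15.9/10) = 38.90
  Stage 2: F_2 = 10^(9.91/10) = 9.795, G_2 = 10^(−8.80/10) = 0.1318
  Stage 3: F_3 = 10^(4.63/10) = 2.904, G_3 = 10^(34.3/10) = 2692
Friis cascade:
  F = 1.528 + (9.795 − 1)/38.90 + (2.904 − 1)/5.129 = 2.125
NF = 10 log₁₀(2.125) = 3.27 dB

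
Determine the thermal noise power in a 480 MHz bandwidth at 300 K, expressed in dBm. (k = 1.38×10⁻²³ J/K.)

−87.0 dBm

P_n = kTB = 1.38×10⁻²³ × 300 × 4.80×10⁸ = 1.99×10⁻¹² W
In dBm: 10 log₁₀(1.99×10⁻¹² / 10⁻³) = −87.0 dBm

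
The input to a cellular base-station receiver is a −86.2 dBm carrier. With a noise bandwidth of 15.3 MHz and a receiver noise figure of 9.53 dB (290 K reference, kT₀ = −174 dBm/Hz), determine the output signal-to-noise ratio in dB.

6.4 dB

Noise floor: N = −174 + 10 log₁₀(B) + NF
10 log₁₀(1.53×10⁷) = 71.85 dB
N = −174 + 71.85 + 9.53 = −92.62 dBm
SNR = P_sig − N = −86.2 − (−92.62) = 6.42 dB → 6.4 dB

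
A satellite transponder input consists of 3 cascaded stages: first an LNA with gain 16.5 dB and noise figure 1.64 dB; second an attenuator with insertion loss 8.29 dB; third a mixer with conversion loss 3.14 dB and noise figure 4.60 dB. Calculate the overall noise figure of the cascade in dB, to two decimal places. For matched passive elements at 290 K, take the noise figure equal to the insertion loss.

Convert to linear (a loss of L dB is a gain of −L dB): F_i = 10^(NF_i/10), G_i = 10^(G_i,dB/10)
  Stage 1: F_1 = 10^(1.64/10) = 1.459, G_1 = 10^(16.5/10) = 44.67
  Stage 2: F_2 = 10^(8.29/10) = 6.745, G_2 = 10^(−8.29/10) = 0.1483
  Stage 3: F_3 = 10^(4.60/10) = 2.884, G_3 = 10^(−3.14/10) = 0.4853
Friis cascade:
  F = 1.459 + (6.745 − 1)/44.67 + (2.884 − 1)/6.622 = 1.872
NF = 10 log₁₀(1.872) = 2.72 dB

2.72 dB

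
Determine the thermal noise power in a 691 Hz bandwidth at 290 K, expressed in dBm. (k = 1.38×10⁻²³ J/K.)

P_n = kTB = 1.38×10⁻²³ × 290 × 6.91×10² = 2.77×10⁻¹⁸ W
In dBm: 10 log₁₀(2.77×10⁻¹⁸ / 10⁻³) = −145.6 dBm

−145.6 dBm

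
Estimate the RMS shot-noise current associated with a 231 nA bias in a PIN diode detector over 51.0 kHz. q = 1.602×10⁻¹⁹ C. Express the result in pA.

I_n = √(2qI·B)
2qI·B = 2 × 1.602×10⁻¹⁹ × 2.31×10⁻⁷ × 5.10×10⁴ = 3.77×10⁻²¹ A²
I_n = √(3.77×10⁻²¹) = 6.14×10⁻¹¹ A = 61.4 pA

61.4 pA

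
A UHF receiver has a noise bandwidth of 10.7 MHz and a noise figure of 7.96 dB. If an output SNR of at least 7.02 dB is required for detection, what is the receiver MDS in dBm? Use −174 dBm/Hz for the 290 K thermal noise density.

−88.7 dBm

Sensitivity = −174 + 10 log₁₀(B) + NF + SNR_min
= −174 + 70.29 + 7.96 + 7.02
= −88.73 dBm → −88.7 dBm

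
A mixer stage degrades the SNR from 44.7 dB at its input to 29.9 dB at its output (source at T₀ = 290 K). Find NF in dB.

14.8 dB

NF (dB) = SNR_in(dB) − SNR_out(dB) when the source is at T₀
NF = 44.7 − 29.9 = 14.8 dB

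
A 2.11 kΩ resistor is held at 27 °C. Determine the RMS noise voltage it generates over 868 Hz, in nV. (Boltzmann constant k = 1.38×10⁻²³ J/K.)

174 nV

T = 27 °C + 273.15 = 300.15 K
V_n = √(4kTRB)
4kTRB = 4 × 1.38×10⁻²³ × 300.15 × 2.11×10³ × 8.68×10² = 3.03×10⁻¹⁴ V²
V_n = √(3.03×10⁻¹⁴) = 1.74×10⁻⁷ V = 174 nV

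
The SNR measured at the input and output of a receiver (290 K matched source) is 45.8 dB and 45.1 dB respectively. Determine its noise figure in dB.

NF (dB) = SNR_in(dB) − SNR_out(dB) when the source is at T₀
NF = 45.8 − 45.1 = 0.7 dB

0.7 dB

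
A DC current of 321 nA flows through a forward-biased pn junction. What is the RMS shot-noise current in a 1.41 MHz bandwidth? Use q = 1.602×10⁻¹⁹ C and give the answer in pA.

I_n = √(2qI·B)
2qI·B = 2 × 1.602×10⁻¹⁹ × 3.21×10⁻⁷ × 1.41×10⁶ = 1.45×10⁻¹⁹ A²
I_n = √(1.45×10⁻¹⁹) = 3.81×10⁻¹⁰ A = 381 pA

381 pA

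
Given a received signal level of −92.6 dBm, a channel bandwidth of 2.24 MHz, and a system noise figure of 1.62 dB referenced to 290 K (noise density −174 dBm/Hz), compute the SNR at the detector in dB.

Noise floor: N = −174 + 10 log₁₀(B) + NF
10 log₁₀(2.24×10⁶) = 63.5 dB
N = −174 + 63.5 + 1.62 = −108.88 dBm
SNR = P_sig − N = −92.6 − (−108.88) = 16.28 dB → 16.3 dB

16.3 dB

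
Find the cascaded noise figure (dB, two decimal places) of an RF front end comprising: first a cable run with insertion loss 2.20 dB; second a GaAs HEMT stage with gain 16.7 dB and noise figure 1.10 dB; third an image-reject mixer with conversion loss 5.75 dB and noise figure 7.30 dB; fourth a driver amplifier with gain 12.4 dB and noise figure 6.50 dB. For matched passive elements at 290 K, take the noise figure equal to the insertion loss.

Convert to linear (a loss of L dB is a gain of −L dB): F_i = 10^(NF_i/10), G_i = 10^(G_i,dB/10)
  Stage 1: F_1 = 10^(2.20/10) = 1.660, G_1 = 10^(−2.20/10) = 0.6026
  Stage 2: F_2 = 10^(1.10/10) = 1.288, G_2 = 10^(16.7/10) = 46.77
  Stage 3: F_3 = 10^(7.30/10) = 5.370, G_3 = 10^(−5.75/10) = 0.2661
  Stage 4: F_4 = 10^(6.50/10) = 4.467, G_4 = 10^(12.4/10) = 17.38
Friis cascade:
  F = 1.660 + (1.288 − 1)/0.6026 + (5.370 − 1)/28.18 + (4.467 − 1)/7.499 = 2.755
NF = 10 log₁₀(2.755) = 4.40 dB

4.40 dB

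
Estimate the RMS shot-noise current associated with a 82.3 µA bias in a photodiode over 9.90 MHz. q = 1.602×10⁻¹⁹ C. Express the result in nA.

16.2 nA

I_n = √(2qI·B)
2qI·B = 2 × 1.602×10⁻¹⁹ × 8.23×10⁻⁵ × 9.90×10⁶ = 2.61×10⁻¹⁶ A²
I_n = √(2.61×10⁻¹⁶) = 1.62×10⁻⁸ A = 16.2 nA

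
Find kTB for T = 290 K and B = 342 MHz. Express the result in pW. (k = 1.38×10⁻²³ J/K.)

P_n = kTB = 1.38×10⁻²³ × 290 × 3.42×10⁸ = 1.37×10⁻¹² W = 1.37 pW

1.37 pW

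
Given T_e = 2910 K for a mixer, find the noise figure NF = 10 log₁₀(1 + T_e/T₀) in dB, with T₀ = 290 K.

F = 1 + T_e/T₀ = 1 + 2910/290 = 11.0345
NF = 10 log₁₀(11.0345) = 10.43 dB

10.43 dB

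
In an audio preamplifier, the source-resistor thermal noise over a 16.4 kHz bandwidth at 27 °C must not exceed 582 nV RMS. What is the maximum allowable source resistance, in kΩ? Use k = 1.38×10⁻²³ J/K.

T = 27 °C + 273.15 = 300.15 K
Johnson–Nyquist: V_n = √(4kTRB) ⇒ R = V_n² / (4kTB)
4kTB = 4 × 1.38×10⁻²³ × 300.15 × 1.64×10⁴ = 2.72×10⁻¹⁶
R = (5.82×10⁻⁷)² / 2.72×10⁻¹⁶ = 1.25×10³ Ω = 1.25 kΩ

1.25 kΩ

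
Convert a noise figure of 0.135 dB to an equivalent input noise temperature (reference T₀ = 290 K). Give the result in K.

F = 10^(0.135/10) = 1.03157
T_e = (F − 1)·T₀ = (1.03157 − 1) × 290 = 9.16 K

9.16 K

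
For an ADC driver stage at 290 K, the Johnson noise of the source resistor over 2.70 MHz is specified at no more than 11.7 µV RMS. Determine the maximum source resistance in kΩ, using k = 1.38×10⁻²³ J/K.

Johnson–Nyquist: V_n = √(4kTRB) ⇒ R = V_n² / (4kTB)
4kTB = 4 × 1.38×10⁻²³ × 290 × 2.70×10⁶ = 4.32×10⁻¹⁴
R = (1.17×10⁻⁵)² / 4.32×10⁻¹⁴ = 3.17×10³ Ω = 3.17 kΩ

3.17 kΩ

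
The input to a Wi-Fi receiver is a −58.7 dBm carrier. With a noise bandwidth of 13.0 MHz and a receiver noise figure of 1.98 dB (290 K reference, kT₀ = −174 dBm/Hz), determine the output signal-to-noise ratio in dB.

42.2 dB

Noise floor: N = −174 + 10 log₁₀(B) + NF
10 log₁₀(1.30×10⁷) = 71.14 dB
N = −174 + 71.14 + 1.98 = −100.88 dBm
SNR = P_sig − N = −58.7 − (−100.88) = 42.18 dB → 42.2 dB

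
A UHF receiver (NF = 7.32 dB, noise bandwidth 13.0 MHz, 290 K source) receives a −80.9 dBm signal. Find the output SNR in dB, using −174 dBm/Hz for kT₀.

Noise floor: N = −174 + 10 log₁₀(B) + NF
10 log₁₀(1.30×10⁷) = 71.14 dB
N = −174 + 71.14 + 7.32 = −95.54 dBm
SNR = P_sig − N = −80.9 − (−95.54) = 14.64 dB → 14.6 dB

14.6 dB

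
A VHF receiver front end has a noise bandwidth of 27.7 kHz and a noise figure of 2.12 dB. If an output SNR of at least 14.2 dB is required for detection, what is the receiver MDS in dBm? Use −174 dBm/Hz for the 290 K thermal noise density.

Sensitivity = −174 + 10 log₁₀(B) + NF + SNR_min
= −174 + 44.42 + 2.12 + 14.2
= −113.26 dBm → −113.3 dBm

−113.3 dBm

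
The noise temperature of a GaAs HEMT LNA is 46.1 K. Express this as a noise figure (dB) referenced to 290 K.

F = 1 + T_e/T₀ = 1 + 46.1/290 = 1.15897
NF = 10 log₁₀(1.15897) = 0.641 dB

0.641 dB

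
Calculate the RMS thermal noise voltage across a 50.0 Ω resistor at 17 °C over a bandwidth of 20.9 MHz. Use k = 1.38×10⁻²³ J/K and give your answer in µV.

T = 17 °C + 273.15 = 290.15 K
V_n = √(4kTRB)
4kTRB = 4 × 1.38×10⁻²³ × 290.15 × 5.00×10¹ × 2.09×10⁷ = 1.67×10⁻¹¹ V²
V_n = √(1.67×10⁻¹¹) = 4.09×10⁻⁶ V = 4.09 µV

4.09 µV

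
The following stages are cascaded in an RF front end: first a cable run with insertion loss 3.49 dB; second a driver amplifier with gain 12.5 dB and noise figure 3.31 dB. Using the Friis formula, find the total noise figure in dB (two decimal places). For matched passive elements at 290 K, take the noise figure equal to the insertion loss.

Convert to linear (a loss of L dB is a gain of −L dB): F_i = 10^(NF_i/10), G_i = 10^(G_i,dB/10)
  Stage 1: F_1 = 10^(3.49/10) = 2.234, G_1 = 10^(−3.49/10) = 0.4477
  Stage 2: F_2 = 10^(3.31/10) = 2.143, G_2 = 10^(12.5/10) = 17.78
Friis cascade:
  F = 2.234 + (2.143 − 1)/0.4477 = 4.786
NF = 10 log₁₀(4.786) = 6.80 dB

6.80 dB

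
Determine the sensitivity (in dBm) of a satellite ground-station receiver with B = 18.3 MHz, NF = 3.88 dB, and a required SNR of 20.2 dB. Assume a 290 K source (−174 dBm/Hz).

−77.3 dBm

Sensitivity = −174 + 10 log₁₀(B) + NF + SNR_min
= −174 + 72.62 + 3.88 + 20.2
= −77.30 dBm → −77.3 dBm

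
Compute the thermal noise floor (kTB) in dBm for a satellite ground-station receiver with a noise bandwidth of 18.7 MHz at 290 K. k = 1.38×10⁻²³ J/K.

P_n = kTB = 1.38×10⁻²³ × 290 × 1.87×10⁷ = 7.48×10⁻¹⁴ W
In dBm: 10 log₁₀(7.48×10⁻¹⁴ / 10⁻³) = −101.3 dBm

−101.3 dBm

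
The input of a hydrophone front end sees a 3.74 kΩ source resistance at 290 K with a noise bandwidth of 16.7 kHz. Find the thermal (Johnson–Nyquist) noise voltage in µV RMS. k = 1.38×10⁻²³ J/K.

V_n = √(4kTRB)
4kTRB = 4 × 1.38×10⁻²³ × 290 × 3.74×10³ × 1.67×10⁴ = 1.00×10⁻¹² V²
V_n = √(1.00×10⁻¹²) = 1.00×10⁻⁶ V = 1.00 µV

1.00 µV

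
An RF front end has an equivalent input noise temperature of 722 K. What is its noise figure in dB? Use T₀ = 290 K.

5.43 dB

F = 1 + T_e/T₀ = 1 + 722/290 = 3.48966
NF = 10 log₁₀(3.48966) = 5.43 dB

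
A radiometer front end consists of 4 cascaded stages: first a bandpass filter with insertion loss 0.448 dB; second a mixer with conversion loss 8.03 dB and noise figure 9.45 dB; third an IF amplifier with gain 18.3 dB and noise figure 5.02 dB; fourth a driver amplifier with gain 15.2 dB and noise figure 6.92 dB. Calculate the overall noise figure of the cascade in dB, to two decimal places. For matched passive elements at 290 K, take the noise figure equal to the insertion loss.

Convert to linear (a loss of L dB is a gain of −L dB): F_i = 10^(NF_i/10), G_i = 10^(G_i,dB/10)
  Stage 1: F_1 = 10^(0.448/10) = 1.109, G_1 = 10^(−0.448/10) = 0.9020
  Stage 2: F_2 = 10^(9.45/10) = 8.810, G_2 = 10^(−8.03/10) = 0.1574
  Stage 3: F_3 = 10^(5.02/10) = 3.177, G_3 = 10^(18.3/10) = 67.61
  Stage 4: F_4 = 10^(6.92/10) = 4.920, G_4 = 10^(15.2/10) = 33.11
Friis cascade:
  F = 1.109 + (8.810 − 1)/0.9020 + (3.177 − 1)/0.1420 + (4.920 − 1)/9.598 = 25.51
NF = 10 log₁₀(25.51) = 14.07 dB

14.07 dB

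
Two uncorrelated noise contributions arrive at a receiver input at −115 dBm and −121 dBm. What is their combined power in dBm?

−114.0 dBm

Convert to linear, add, convert back:
P₁ = 3.16×10⁻¹⁵ W, P₂ = 7.94×10⁻¹⁶ W
P_tot = 3.96×10⁻¹⁵ W → 10 log₁₀(P_tot / 10⁻³) = −114.0 dBm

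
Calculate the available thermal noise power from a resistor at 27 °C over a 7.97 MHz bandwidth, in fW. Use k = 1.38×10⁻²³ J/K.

33.0 fW

T = 27 °C + 273.15 = 300.15 K
P_n = kTB = 1.38×10⁻²³ × 300.15 × 7.97×10⁶ = 3.30×10⁻¹⁴ W = 33.0 fW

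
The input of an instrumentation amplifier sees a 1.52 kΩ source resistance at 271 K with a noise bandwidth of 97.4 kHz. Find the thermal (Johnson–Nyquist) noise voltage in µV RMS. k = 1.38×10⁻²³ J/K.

V_n = √(4kTRB)
4kTRB = 4 × 1.38×10⁻²³ × 271 × 1.52×10³ × 9.74×10⁴ = 2.21×10⁻¹² V²
V_n = √(2.21×10⁻¹²) = 1.49×10⁻⁶ V = 1.49 µV

1.49 µV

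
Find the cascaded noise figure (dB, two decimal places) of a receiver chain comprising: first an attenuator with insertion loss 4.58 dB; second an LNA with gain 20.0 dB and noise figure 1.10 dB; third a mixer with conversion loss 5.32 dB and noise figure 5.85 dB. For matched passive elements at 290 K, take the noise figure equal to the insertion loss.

Convert to linear (a loss of L dB is a gain of −L dB): F_i = 10^(NF_i/10), G_i = 10^(G_i,dB/10)
  Stage 1: F_1 = 10^(4.58/10) = 2.871, G_1 = 10^(−4.58/10) = 0.3483
  Stage 2: F_2 = 10^(1.10/10) = 1.288, G_2 = 10^(20.0/10) = 100.0
  Stage 3: F_3 = 10^(5.85/10) = 3.846, G_3 = 10^(−5.32/10) = 0.2938
Friis cascade:
  F = 2.871 + (1.288 − 1)/0.3483 + (3.846 − 1)/34.83 = 3.780
NF = 10 log₁₀(3.780) = 5.77 dB

5.77 dB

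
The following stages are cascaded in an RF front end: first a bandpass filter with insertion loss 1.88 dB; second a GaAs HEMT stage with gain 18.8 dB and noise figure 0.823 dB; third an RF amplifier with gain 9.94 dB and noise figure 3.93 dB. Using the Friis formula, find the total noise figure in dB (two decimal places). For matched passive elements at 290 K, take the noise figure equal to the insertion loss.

Convert to linear (a loss of L dB is a gain of −L dB): F_i = 10^(NF_i/10), G_i = 10^(G_i,dB/10)
  Stage 1: F_1 = 10^(1.88/10) = 1.542, G_1 = 10^(−1.88/10) = 0.6486
  Stage 2: F_2 = 10^(0.823/10) = 1.209, G_2 = 10^(18.8/10) = 75.86
  Stage 3: F_3 = 10^(3.93/10) = 2.472, G_3 = 10^(9.94/10) = 9.863
Friis cascade:
  F = 1.542 + (1.209 − 1)/0.6486 + (2.472 − 1)/49.20 = 1.893
NF = 10 log₁₀(1.893) = 2.77 dB

2.77 dB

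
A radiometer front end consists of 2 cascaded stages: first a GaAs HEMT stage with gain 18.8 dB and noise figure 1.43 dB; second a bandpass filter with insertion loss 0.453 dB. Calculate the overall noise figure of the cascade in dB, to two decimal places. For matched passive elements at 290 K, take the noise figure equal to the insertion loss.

Convert to linear (a loss of L dB is a gain of −L dB): F_i = 10^(NF_i/10), G_i = 10^(G_i,dB/10)
  Stage 1: F_1 = 10^(1.43/10) = 1.390, G_1 = 10^(18.8/10) = 75.86
  Stage 2: F_2 = 10^(0.453/10) = 1.110, G_2 = 10^(−0.453/10) = 0.9009
Friis cascade:
  F = 1.390 + (1.110 − 1)/75.86 = 1.391
NF = 10 log₁₀(1.391) = 1.43 dB

1.43 dB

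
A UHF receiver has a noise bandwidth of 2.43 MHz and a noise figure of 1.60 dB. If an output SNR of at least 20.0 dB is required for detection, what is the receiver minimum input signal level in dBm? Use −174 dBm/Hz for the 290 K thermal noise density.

−88.5 dBm

Sensitivity = −174 + 10 log₁₀(B) + NF + SNR_min
= −174 + 63.86 + 1.60 + 20.0
= −88.54 dBm → −88.5 dBm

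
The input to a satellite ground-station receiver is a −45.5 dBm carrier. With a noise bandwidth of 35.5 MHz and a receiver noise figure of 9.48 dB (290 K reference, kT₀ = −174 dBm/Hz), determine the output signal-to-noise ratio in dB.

43.5 dB

Noise floor: N = −174 + 10 log₁₀(B) + NF
10 log₁₀(3.55×10⁷) = 75.5 dB
N = −174 + 75.5 + 9.48 = −89.02 dBm
SNR = P_sig − N = −45.5 − (−89.02) = 43.52 dB → 43.5 dB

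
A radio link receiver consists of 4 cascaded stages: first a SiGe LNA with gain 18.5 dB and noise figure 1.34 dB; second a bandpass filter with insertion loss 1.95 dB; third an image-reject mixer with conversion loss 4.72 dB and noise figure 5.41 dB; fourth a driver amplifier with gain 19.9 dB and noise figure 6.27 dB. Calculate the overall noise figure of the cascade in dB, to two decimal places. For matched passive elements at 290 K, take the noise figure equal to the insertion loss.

Convert to linear (a loss of L dB is a gain of −L dB): F_i = 10^(NF_i/10), G_i = 10^(G_i,dB/10)
  Stage 1: F_1 = 10^(1.34/10) = 1.361, G_1 = 10^(18.5/10) = 70.79
  Stage 2: F_2 = 10^(1.95/10) = 1.567, G_2 = 10^(−1.95/10) = 0.6383
  Stage 3: F_3 = 10^(5.41/10) = 3.475, G_3 = 10^(−4.72/10) = 0.3373
  Stage 4: F_4 = 10^(6.27/10) = 4.236, G_4 = 10^(19.9/10) = 97.72
Friis cascade:
  F = 1.361 + (1.567 − 1)/70.79 + (3.475 − 1)/45.19 + (4.236 − 1)/15.24 = 1.637
NF = 10 log₁₀(1.637) = 2.14 dB

2.14 dB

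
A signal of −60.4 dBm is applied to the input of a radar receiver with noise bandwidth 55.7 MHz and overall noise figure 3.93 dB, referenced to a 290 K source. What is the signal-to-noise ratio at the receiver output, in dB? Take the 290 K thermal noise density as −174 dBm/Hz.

32.2 dB

Noise floor: N = −174 + 10 log₁₀(B) + NF
10 log₁₀(5.57×10⁷) = 77.46 dB
N = −174 + 77.46 + 3.93 = −92.61 dBm
SNR = P_sig − N = −60.4 − (−92.61) = 32.21 dB → 32.2 dB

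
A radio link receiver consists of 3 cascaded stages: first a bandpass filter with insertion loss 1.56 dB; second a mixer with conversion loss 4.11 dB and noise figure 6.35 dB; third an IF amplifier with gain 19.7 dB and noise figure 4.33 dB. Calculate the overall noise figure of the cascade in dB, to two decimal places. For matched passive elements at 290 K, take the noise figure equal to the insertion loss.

10.97 dB

Convert to linear (a loss of L dB is a gain of −L dB): F_i = 10^(NF_i/10), G_i = 10^(G_i,dB/10)
  Stage 1: F_1 = 10^(1.56/10) = 1.432, G_1 = 10^(−1.56/10) = 0.6982
  Stage 2: F_2 = 10^(6.35/10) = 4.315, G_2 = 10^(−4.11/10) = 0.3882
  Stage 3: F_3 = 10^(4.33/10) = 2.710, G_3 = 10^(19.7/10) = 93.33
Friis cascade:
  F = 1.432 + (4.315 − 1)/0.6982 + (2.710 − 1)/0.2710 = 12.49
NF = 10 log₁₀(12.49) = 10.97 dB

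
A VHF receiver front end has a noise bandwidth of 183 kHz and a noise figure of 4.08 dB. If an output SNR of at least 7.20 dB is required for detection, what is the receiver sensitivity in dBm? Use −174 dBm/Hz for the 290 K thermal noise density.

Sensitivity = −174 + 10 log₁₀(B) + NF + SNR_min
= −174 + 52.62 + 4.08 + 7.20
= −110.10 dBm → −110.1 dBm

−110.1 dBm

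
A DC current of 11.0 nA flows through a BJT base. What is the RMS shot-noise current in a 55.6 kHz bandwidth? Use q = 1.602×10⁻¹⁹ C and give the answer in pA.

14.0 pA

I_n = √(2qI·B)
2qI·B = 2 × 1.602×10⁻¹⁹ × 1.10×10⁻⁸ × 5.56×10⁴ = 1.96×10⁻²² A²
I_n = √(1.96×10⁻²²) = 1.40×10⁻¹¹ A = 14.0 pA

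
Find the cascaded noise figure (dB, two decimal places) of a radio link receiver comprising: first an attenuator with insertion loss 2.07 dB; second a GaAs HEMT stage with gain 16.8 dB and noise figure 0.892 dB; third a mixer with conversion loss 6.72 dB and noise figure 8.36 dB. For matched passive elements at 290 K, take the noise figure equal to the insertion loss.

Convert to linear (a loss of L dB is a gain of −L dB): F_i = 10^(NF_i/10), G_i = 10^(G_i,dB/10)
  Stage 1: F_1 = 10^(2.07/10) = 1.611, G_1 = 10^(−2.07/10) = 0.6209
  Stage 2: F_2 = 10^(0.892/10) = 1.228, G_2 = 10^(16.8/10) = 47.86
  Stage 3: F_3 = 10^(8.36/10) = 6.855, G_3 = 10^(−6.72/10) = 0.2128
Friis cascade:
  F = 1.611 + (1.228 − 1)/0.6209 + (6.855 − 1)/29.72 = 2.175
NF = 10 log₁₀(2.175) = 3.37 dB

3.37 dB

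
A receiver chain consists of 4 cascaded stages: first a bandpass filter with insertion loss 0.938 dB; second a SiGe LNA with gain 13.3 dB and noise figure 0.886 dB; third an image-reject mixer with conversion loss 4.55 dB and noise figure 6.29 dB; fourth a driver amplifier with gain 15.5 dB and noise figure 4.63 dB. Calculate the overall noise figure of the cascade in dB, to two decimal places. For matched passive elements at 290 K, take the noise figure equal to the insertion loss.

Convert to linear (a loss of L dB is a gain of −L dB): F_i = 10^(NF_i/10), G_i = 10^(G_i,dB/10)
  Stage 1: F_1 = 10^(0.938/10) = 1.241, G_1 = 10^(−0.938/10) = 0.8057
  Stage 2: F_2 = 10^(0.886/10) = 1.226, G_2 = 10^(13.3/10) = 21.38
  Stage 3: F_3 = 10^(6.29/10) = 4.256, G_3 = 10^(−4.55/10) = 0.3508
  Stage 4: F_4 = 10^(4.63/10) = 2.904, G_4 = 10^(15.5/10) = 35.48
Friis cascade:
  F = 1.241 + (1.226 − 1)/0.8057 + (4.256 − 1)/17.23 + (2.904 − 1)/6.042 = 2.026
NF = 10 log₁₀(2.026) = 3.07 dB

3.07 dB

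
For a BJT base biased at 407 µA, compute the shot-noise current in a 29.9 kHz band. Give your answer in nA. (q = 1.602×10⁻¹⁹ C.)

I_n = √(2qI·B)
2qI·B = 2 × 1.602×10⁻¹⁹ × 4.07×10⁻⁴ × 2.99×10⁴ = 3.90×10⁻¹⁸ A²
I_n = √(3.90×10⁻¹⁸) = 1.97×10⁻⁹ A = 1.97 nA

1.97 nA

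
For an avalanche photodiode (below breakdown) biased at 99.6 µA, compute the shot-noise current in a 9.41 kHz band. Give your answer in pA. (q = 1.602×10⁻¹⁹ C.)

I_n = √(2qI·B)
2qI·B = 2 × 1.602×10⁻¹⁹ × 9.96×10⁻⁵ × 9.41×10³ = 3.00×10⁻¹⁹ A²
I_n = √(3.00×10⁻¹⁹) = 5.48×10⁻¹⁰ A = 548 pA

548 pA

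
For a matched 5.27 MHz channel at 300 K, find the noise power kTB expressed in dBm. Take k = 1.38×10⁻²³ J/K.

P_n = kTB = 1.38×10⁻²³ × 300 × 5.27×10⁶ = 2.18×10⁻¹⁴ W
In dBm: 10 log₁₀(2.18×10⁻¹⁴ / 10⁻³) = −106.6 dBm

−106.6 dBm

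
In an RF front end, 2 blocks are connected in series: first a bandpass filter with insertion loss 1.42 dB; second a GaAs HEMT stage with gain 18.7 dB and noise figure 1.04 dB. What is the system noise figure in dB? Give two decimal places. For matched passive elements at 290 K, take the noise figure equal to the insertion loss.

Convert to linear (a loss of L dB is a gain of −L dB): F_i = 10^(NF_i/10), G_i = 10^(G_i,dB/10)
  Stage 1: F_1 = 10^(1.42/10) = 1.387, G_1 = 10^(−1.42/10) = 0.7211
  Stage 2: F_2 = 10^(1.04/10) = 1.271, G_2 = 10^(18.7/10) = 74.13
Friis cascade:
  F = 1.387 + (1.271 − 1)/0.7211 = 1.762
NF = 10 log₁₀(1.762) = 2.46 dB

2.46 dB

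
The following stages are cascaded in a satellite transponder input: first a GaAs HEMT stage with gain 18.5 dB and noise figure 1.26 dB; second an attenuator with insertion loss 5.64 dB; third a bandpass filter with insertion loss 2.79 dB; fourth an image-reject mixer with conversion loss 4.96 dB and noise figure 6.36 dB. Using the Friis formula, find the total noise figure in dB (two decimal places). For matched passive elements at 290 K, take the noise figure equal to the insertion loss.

Convert to linear (a loss of L dB is a gain of −L dB): F_i = 10^(NF_i/10), G_i = 10^(G_i,dB/10)
  Stage 1: F_1 = 10^(1.26/10) = 1.337, G_1 = 10^(18.5/10) = 70.79
  Stage 2: F_2 = 10^(5.64/10) = 3.664, G_2 = 10^(−5.64/10) = 0.2729
  Stage 3: F_3 = 10^(2.79/10) = 1.901, G_3 = 10^(−2.79/10) = 0.5260
  Stage 4: F_4 = 10^(6.36/10) = 4.325, G_4 = 10^(−4.96/10) = 0.3192
Friis cascade:
  F = 1.337 + (3.664 − 1)/70.79 + (1.901 − 1)/19.32 + (4.325 − 1)/10.16 = 1.748
NF = 10 log₁₀(1.748) = 2.43 dB

2.43 dB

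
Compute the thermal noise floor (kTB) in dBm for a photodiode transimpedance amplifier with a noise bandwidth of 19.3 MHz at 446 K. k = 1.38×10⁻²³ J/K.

P_n = kTB = 1.38×10⁻²³ × 446 × 1.93×10⁷ = 1.19×10⁻¹³ W
In dBm: 10 log₁₀(1.19×10⁻¹³ / 10⁻³) = −99.3 dBm

−99.3 dBm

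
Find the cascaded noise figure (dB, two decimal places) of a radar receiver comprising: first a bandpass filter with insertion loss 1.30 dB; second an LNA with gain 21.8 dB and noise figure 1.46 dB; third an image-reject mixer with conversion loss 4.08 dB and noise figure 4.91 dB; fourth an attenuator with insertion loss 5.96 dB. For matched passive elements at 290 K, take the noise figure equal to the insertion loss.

2.95 dB

Convert to linear (a loss of L dB is a gain of −L dB): F_i = 10^(NF_i/10), G_i = 10^(G_i,dB/10)
  Stage 1: F_1 = 10^(1.30/10) = 1.349, G_1 = 10^(−1.30/10) = 0.7413
  Stage 2: F_2 = 10^(1.46/10) = 1.400, G_2 = 10^(21.8/10) = 151.4
  Stage 3: F_3 = 10^(4.91/10) = 3.097, G_3 = 10^(−4.08/10) = 0.3908
  Stage 4: F_4 = 10^(5.96/10) = 3.945, G_4 = 10^(−5.96/10) = 0.2535
Friis cascade:
  F = 1.349 + (1.400 − 1)/0.7413 + (3.097 − 1)/112.2 + (3.945 − 1)/43.85 = 1.974
NF = 10 log₁₀(1.974) = 2.95 dB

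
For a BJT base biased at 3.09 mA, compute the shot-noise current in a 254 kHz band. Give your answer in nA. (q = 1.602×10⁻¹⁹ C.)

15.9 nA

I_n = √(2qI·B)
2qI·B = 2 × 1.602×10⁻¹⁹ × 3.09×10⁻³ × 2.54×10⁵ = 2.51×10⁻¹⁶ A²
I_n = √(2.51×10⁻¹⁶) = 1.59×10⁻⁸ A = 15.9 nA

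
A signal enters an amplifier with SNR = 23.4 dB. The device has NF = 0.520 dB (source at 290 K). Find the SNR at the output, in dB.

By definition F = SNR_in/SNR_out, so in dB: SNR_out = SNR_in − NF
SNR_out = 23.4 − 0.520 = 22.880 dB

22.880 dB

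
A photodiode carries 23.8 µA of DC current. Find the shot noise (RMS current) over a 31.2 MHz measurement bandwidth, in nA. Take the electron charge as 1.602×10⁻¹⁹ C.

I_n = √(2qI·B)
2qI·B = 2 × 1.602×10⁻¹⁹ × 2.38×10⁻⁵ × 3.12×10⁷ = 2.38×10⁻¹⁶ A²
I_n = √(2.38×10⁻¹⁶) = 1.54×10⁻⁸ A = 15.4 nA

15.4 nA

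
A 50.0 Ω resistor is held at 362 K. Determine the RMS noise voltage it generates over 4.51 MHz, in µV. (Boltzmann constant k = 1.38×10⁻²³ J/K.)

V_n = √(4kTRB)
4kTRB = 4 × 1.38×10⁻²³ × 362 × 5.00×10¹ × 4.51×10⁶ = 4.51×10⁻¹² V²
V_n = √(4.51×10⁻¹²) = 2.12×10⁻⁶ V = 2.12 µV

2.12 µV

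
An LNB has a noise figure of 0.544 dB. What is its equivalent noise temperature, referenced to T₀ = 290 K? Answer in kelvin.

F = 10^(0.544/10) = 1.13344
T_e = (F − 1)·T₀ = (1.13344 − 1) × 290 = 38.7 K

38.7 K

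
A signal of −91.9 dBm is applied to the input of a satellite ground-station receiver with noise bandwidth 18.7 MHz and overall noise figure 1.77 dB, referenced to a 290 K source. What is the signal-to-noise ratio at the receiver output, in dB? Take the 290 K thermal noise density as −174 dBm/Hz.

7.6 dB

Noise floor: N = −174 + 10 log₁₀(B) + NF
10 log₁₀(1.87×10⁷) = 72.72 dB
N = −174 + 72.72 + 1.77 = −99.51 dBm
SNR = P_sig − N = −91.9 − (−99.51) = 7.61 dB → 7.6 dB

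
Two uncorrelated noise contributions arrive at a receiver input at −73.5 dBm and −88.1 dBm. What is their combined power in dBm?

Convert to linear, add, convert back:
P₁ = 4.47×10⁻¹¹ W, P₂ = 1.55×10⁻¹² W
P_tot = 4.62×10⁻¹¹ W → 10 log₁₀(P_tot / 10⁻³) = −73.4 dBm

−73.4 dBm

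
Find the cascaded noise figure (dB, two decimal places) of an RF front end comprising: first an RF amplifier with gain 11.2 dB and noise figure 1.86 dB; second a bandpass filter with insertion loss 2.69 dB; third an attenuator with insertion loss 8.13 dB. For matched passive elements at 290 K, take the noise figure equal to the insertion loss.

3.76 dB

Convert to linear (a loss of L dB is a gain of −L dB): F_i = 10^(NF_i/10), G_i = 10^(G_i,dB/10)
  Stage 1: F_1 = 10^(1.86/10) = 1.535, G_1 = 10^(11.2/10) = 13.18
  Stage 2: F_2 = 10^(2.69/10) = 1.858, G_2 = 10^(−2.69/10) = 0.5383
  Stage 3: F_3 = 10^(8.13/10) = 6.501, G_3 = 10^(−8.13/10) = 0.1538
Friis cascade:
  F = 1.535 + (1.858 − 1)/13.18 + (6.501 − 1)/7.096 = 2.375
NF = 10 log₁₀(2.375) = 3.76 dB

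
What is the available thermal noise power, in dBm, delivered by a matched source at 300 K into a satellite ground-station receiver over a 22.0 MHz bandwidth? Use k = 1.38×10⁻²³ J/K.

P_n = kTB = 1.38×10⁻²³ × 300 × 2.20×10⁷ = 9.11×10⁻¹⁴ W
In dBm: 10 log₁₀(9.11×10⁻¹⁴ / 10⁻³) = −100.4 dBm

−100.4 dBm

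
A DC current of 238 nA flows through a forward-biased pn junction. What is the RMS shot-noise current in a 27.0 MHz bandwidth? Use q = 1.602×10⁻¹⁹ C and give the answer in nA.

1.43 nA

I_n = √(2qI·B)
2qI·B = 2 × 1.602×10⁻¹⁹ × 2.38×10⁻⁷ × 2.70×10⁷ = 2.06×10⁻¹⁸ A²
I_n = √(2.06×10⁻¹⁸) = 1.43×10⁻⁹ A = 1.43 nA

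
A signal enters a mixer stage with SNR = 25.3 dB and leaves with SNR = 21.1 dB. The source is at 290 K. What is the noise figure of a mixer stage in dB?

NF (dB) = SNR_in(dB) − SNR_out(dB) when the source is at T₀
NF = 25.3 − 21.1 = 4.2 dB

4.2 dB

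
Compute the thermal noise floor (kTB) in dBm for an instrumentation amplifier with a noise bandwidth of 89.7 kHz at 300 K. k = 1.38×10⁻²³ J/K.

P_n = kTB = 1.38×10⁻²³ × 300 × 8.97×10⁴ = 3.71×10⁻¹⁶ W
In dBm: 10 log₁₀(3.71×10⁻¹⁶ / 10⁻³) = −124.3 dBm

−124.3 dBm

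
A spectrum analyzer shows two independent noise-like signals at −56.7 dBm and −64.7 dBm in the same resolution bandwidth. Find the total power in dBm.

−56.1 dBm

Convert to linear, add, convert back:
P₁ = 2.14×10⁻⁹ W, P₂ = 3.39×10⁻¹⁰ W
P_tot = 2.48×10⁻⁹ W → 10 log₁₀(P_tot / 10⁻³) = −56.1 dBm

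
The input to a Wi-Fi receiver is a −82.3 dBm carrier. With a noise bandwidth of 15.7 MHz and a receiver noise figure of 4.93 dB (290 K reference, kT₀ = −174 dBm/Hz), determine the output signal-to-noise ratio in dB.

14.8 dB

Noise floor: N = −174 + 10 log₁₀(B) + NF
10 log₁₀(1.57×10⁷) = 71.96 dB
N = −174 + 71.96 + 4.93 = −97.11 dBm
SNR = P_sig − N = −82.3 − (−97.11) = 14.81 dB → 14.8 dB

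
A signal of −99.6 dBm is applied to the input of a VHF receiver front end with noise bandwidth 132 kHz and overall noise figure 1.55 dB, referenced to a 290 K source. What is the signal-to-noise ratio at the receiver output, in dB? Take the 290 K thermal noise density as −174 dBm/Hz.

Noise floor: N = −174 + 10 log₁₀(B) + NF
10 log₁₀(1.32×10⁵) = 51.21 dB
N = −174 + 51.21 + 1.55 = −121.24 dBm
SNR = P_sig − N = −99.6 − (−121.24) = 21.64 dB → 21.6 dB

21.6 dB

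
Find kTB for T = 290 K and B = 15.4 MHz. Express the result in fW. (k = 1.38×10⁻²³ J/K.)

P_n = kTB = 1.38×10⁻²³ × 290 × 1.54×10⁷ = 6.16×10⁻¹⁴ W = 61.6 fW

61.6 fW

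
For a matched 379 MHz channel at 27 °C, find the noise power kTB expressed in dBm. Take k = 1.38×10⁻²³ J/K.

T = 27 °C + 273.15 = 300.15 K
P_n = kTB = 1.38×10⁻²³ × 300.15 × 3.79×10⁸ = 1.57×10⁻¹² W
In dBm: 10 log₁₀(1.57×10⁻¹² / 10⁻³) = −88.0 dBm

−88.0 dBm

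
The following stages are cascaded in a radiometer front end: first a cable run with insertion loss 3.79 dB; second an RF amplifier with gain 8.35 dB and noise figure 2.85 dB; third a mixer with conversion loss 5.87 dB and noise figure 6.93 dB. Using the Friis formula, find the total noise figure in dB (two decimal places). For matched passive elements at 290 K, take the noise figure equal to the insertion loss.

Convert to linear (a loss of L dB is a gain of −L dB): F_i = 10^(NF_i/10), G_i = 10^(G_i,dB/10)
  Stage 1: F_1 = 10^(3.79/10) = 2.393, G_1 = 10^(−3.79/10) = 0.4178
  Stage 2: F_2 = 10^(2.85/10) = 1.928, G_2 = 10^(8.35/10) = 6.839
  Stage 3: F_3 = 10^(6.93/10) = 4.932, G_3 = 10^(−5.87/10) = 0.2588
Friis cascade:
  F = 2.393 + (1.928 − 1)/0.4178 + (4.932 − 1)/2.858 = 5.989
NF = 10 log₁₀(5.989) = 7.77 dB

7.77 dB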